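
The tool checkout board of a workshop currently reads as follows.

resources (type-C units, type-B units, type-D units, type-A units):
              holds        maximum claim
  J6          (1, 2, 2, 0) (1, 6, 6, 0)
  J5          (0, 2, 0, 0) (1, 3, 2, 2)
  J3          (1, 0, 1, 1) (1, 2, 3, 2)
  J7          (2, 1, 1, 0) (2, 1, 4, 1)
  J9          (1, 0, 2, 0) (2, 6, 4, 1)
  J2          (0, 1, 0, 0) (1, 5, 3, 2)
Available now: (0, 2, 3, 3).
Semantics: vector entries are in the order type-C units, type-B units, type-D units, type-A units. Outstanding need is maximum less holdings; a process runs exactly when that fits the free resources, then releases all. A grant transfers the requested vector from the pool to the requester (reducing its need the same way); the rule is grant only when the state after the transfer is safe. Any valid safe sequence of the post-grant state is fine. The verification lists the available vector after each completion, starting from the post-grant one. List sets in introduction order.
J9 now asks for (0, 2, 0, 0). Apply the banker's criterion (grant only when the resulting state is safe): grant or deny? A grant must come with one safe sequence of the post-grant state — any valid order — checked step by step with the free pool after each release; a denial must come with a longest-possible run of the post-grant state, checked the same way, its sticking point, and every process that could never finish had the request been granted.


DENY: after the grant no complete ordering would exist.
Key observation: once J7, J5, J3 finish, the pool peaks at (3, 3, 5, 4) — and every remaining process still needs more type-B units than that.
Pretend the grant happened; the run J7, J5, J3 goes as far as possible. Check, step by step:
  pool = (0, 0, 3, 3)
  J7 needs (0, 0, 3, 1) <= (0, 0, 3, 3) -> finishes; pool += (2, 1, 1, 0) = (2, 1, 4, 3)
  J5 needs (1, 1, 2, 2) <= (2, 1, 4, 3) -> finishes; pool += (0, 2, 0, 0) = (2, 3, 4, 3)
  J3 needs (0, 2, 2, 1) <= (2, 3, 4, 3) -> finishes; pool += (1, 0, 1, 1) = (3, 3, 5, 4)
  J6 still needs (0, 4, 4, 0) but only (3, 3, 5, 4) is free — short on type-B units
  J9 still needs (1, 4, 2, 1) but only (3, 3, 5, 4) is free — short on type-B units
  J2 still needs (1, 4, 3, 2) but only (3, 3, 5, 4) is free — short on type-B units
Had the request been granted, J6, J9 and J2 could never finish.


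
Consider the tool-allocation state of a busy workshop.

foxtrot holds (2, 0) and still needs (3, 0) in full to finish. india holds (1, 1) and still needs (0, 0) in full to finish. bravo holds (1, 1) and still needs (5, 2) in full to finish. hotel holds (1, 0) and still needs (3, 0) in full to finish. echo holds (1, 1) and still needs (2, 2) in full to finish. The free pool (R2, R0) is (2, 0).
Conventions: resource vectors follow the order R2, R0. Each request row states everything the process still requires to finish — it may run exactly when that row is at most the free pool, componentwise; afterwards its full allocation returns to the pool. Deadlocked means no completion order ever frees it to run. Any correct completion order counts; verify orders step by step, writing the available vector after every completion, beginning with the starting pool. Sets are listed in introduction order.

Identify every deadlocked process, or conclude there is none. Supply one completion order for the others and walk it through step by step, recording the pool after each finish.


The deadlocked set is bravo and echo.
Key observation: once india, hotel, foxtrot finish, the pool peaks at (6, 1) — and every remaining process still needs more R0 than that.
One completion order for the rest: india, hotel, foxtrot. Verifying each step:
  pool = (2, 0)
  run india (needs (0, 0), free (2, 0)); after release of (1, 1) the pool is (3, 1)
  run hotel (needs (3, 0), free (3, 1)); after release of (1, 0) the pool is (4, 1)
  run foxtrot (needs (3, 0), free (4, 1)); after release of (2, 0) the pool is (6, 1)
The stuck group stays short no matter what:
  blocked: bravo wants (5, 2), pool (6, 1) — not enough R0
  blocked: echo wants (2, 2), pool (6, 1) — not enough R0


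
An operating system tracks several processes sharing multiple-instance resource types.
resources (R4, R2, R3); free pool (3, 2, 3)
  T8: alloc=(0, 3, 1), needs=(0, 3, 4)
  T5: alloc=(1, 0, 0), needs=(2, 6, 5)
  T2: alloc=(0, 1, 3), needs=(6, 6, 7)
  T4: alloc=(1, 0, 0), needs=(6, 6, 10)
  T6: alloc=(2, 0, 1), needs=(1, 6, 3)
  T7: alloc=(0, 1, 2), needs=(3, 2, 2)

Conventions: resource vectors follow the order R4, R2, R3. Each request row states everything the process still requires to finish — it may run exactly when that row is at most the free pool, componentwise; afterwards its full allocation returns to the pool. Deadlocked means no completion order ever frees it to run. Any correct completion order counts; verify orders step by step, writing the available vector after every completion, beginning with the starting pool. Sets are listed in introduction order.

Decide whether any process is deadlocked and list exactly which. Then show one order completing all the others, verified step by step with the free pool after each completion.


Nothing here is deadlocked.
Key observation: the pool covers T7 at once, and every later process fits after earlier releases.
A valid finishing order for the others: T7, T8, T6, T5, T2, T4. Walking it through:
  pool = (3, 2, 3)
  T7 needs (3, 2, 2) <= (3, 2, 3) -> finishes; pool += (0, 1, 2) = (3, 3, 5)
  T8 needs (0, 3, 4) <= (3, 3, 5) -> finishes; pool += (0, 3, 1) = (3, 6, 6)
  T6 needs (1, 6, 3) <= (3, 6, 6) -> finishes; pool += (2, 0, 1) = (5, 6, 7)
  T5 needs (2, 6, 5) <= (5, 6, 7) -> finishes; pool += (1, 0, 0) = (6, 6, 7)
  T2 needs (6, 6, 7) <= (6, 6, 7) -> finishes; pool += (0, 1, 3) = (6, 7, 10)
  T4 needs (6, 6, 10) <= (6, 7, 10) -> finishes; pool += (1, 0, 0) = (7, 7, 10)


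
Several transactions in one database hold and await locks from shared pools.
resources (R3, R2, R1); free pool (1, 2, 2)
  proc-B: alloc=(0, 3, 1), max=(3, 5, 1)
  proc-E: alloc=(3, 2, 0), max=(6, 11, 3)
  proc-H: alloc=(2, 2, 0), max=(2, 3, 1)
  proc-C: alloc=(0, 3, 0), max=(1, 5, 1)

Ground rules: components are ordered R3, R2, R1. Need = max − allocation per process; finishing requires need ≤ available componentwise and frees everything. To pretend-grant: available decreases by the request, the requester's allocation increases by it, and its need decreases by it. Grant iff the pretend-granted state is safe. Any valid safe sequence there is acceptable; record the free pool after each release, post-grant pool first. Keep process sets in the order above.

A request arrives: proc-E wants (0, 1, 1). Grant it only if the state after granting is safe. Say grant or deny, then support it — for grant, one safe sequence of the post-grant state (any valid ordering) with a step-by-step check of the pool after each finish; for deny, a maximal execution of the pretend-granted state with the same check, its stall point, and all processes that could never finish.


GRANT — the state after the grant stays safe, e.g. via proc-H, proc-B, proc-C, proc-E.
Key observation: with (1, 1, 1) left after the transfer, proc-H can run at once — the state stays safe.
Check on the post-grant state, step by step:
  pool = (1, 1, 1)
  run proc-H (needs (0, 1, 1), free (1, 1, 1)); after release of (2, 2, 0) the pool is (3, 3, 1)
  run proc-B (needs (3, 2, 0), free (3, 3, 1)); after release of (0, 3, 1) the pool is (3, 6, 2)
  run proc-C (needs (1, 2, 1), free (3, 6, 2)); after release of (0, 3, 0) the pool is (3, 9, 2)
  run proc-E (needs (3, 8, 2), free (3, 9, 2)); after release of (3, 3, 1) the pool is (6, 12, 3)


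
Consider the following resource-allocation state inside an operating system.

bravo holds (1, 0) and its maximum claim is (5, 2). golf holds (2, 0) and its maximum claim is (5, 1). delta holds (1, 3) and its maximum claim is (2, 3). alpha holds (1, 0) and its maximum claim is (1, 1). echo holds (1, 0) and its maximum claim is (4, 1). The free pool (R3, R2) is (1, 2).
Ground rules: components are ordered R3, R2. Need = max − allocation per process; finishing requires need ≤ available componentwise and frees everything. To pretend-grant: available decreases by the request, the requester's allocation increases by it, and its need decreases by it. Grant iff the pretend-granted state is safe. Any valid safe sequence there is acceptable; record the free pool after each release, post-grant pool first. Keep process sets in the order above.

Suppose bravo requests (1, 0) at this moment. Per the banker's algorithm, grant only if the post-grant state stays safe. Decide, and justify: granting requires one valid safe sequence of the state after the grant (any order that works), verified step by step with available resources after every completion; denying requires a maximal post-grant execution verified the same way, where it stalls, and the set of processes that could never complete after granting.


DENY — the pretend-granted state is unsafe.
Key observation: no order helps: past alpha, delta, the free pool tops out at (2, 5), below what each blocked process needs in R3.
After a pretend grant, a maximal execution: alpha, delta — then nothing else fits. Step-by-step check:
  pool = (0, 2)
  alpha needs (0, 1) <= (0, 2) -> finishes; pool += (1, 0) = (1, 2)
  delta needs (1, 0) <= (1, 2) -> finishes; pool += (1, 3) = (2, 5)
  blocked: bravo wants (3, 2), pool (2, 5) — not enough R3
  blocked: golf wants (3, 1), pool (2, 5) — not enough R3
  blocked: echo wants (3, 1), pool (2, 5) — not enough R3
Post-grant, the permanently blocked set is bravo, golf and echo.


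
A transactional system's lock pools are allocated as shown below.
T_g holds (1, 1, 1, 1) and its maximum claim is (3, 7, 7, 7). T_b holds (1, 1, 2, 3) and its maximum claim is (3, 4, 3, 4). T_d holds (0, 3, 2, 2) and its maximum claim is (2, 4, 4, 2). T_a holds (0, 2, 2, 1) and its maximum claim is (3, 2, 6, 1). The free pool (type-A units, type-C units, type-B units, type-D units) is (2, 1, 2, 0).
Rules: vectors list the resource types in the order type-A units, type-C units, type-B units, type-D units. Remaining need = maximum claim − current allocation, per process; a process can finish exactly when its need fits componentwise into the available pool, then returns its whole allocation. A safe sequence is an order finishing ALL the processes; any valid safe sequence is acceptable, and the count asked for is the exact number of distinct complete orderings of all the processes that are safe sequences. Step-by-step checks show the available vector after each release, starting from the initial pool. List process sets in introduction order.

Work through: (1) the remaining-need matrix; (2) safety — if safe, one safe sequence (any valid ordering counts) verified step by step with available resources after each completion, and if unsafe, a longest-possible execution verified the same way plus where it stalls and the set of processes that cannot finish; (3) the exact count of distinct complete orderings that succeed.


(1) Need matrix, components ordered type-A units, type-C units, type-B units, type-D units:
  T_g: (2, 6, 6, 6)
  T_b: (2, 3, 1, 1)
  T_d: (2, 1, 2, 0)
  T_a: (3, 0, 4, 0)
(2) SAFE, for example via the order T_d, T_b, T_a, T_g.
Key observation: T_d is the earliest step where a requested resource binds exactly: need (2, 1, 2, 0), pool (2, 1, 2, 0) at its turn.
Step-by-step check:
  pool = (2, 1, 2, 0)
  run T_d (needs (2, 1, 2, 0), free (2, 1, 2, 0)); after release of (0, 3, 2, 2) the pool is (2, 4, 4, 2)
  run T_b (needs (2, 3, 1, 1), free (2, 4, 4, 2)); after release of (1, 1, 2, 3) the pool is (3, 5, 6, 5)
  run T_a (needs (3, 0, 4, 0), free (3, 5, 6, 5)); after release of (0, 2, 2, 1) the pool is (3, 7, 8, 6)
  run T_g (needs (2, 6, 6, 6), free (3, 7, 8, 6)); after release of (1, 1, 1, 1) the pool is (4, 8, 9, 7)
(3) Precisely 1 of the possible complete orderings is a safe sequence.


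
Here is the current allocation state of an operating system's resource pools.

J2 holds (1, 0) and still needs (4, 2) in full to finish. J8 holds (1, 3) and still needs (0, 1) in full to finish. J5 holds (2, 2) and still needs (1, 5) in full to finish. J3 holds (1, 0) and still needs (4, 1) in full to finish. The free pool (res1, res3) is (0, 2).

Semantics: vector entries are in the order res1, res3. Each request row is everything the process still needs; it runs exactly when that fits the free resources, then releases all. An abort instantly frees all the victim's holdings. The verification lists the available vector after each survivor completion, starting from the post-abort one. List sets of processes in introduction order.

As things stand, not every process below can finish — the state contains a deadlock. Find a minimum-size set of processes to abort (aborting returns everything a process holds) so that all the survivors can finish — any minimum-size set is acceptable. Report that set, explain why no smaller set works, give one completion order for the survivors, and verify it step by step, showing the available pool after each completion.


The answer: abort J2.
Key observation: J3 was stuck for good until J2 gave back (1, 0); in the order shown it finishes at step 3.
No smaller set exists: with zero aborts the deadlock remains.
Survivors finish in the order: J8, J5, J3. Step-by-step check (pool after the aborts first):
  pool = (1, 2)
  J8 needs (0, 1) <= (1, 2) -> finishes; pool += (1, 3) = (2, 5)
  J5 needs (1, 5) <= (2, 5) -> finishes; pool += (2, 2) = (4, 7)
  J3 needs (4, 1) <= (4, 7) -> finishes; pool += (1, 0) = (5, 7)


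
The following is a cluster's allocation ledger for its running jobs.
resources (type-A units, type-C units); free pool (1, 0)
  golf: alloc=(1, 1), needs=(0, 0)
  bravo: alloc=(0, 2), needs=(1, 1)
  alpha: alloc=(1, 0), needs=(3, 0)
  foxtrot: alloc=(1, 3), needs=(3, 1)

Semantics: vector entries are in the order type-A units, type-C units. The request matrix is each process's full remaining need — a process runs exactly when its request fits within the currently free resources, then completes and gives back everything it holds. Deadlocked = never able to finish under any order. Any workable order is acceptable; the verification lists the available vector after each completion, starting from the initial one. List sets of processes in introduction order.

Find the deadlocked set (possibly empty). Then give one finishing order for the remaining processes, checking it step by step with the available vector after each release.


Deadlocked set: alpha and foxtrot.
Key observation: once golf, bravo finish, the pool peaks at (2, 3) — and every remaining process still needs more type-A units than that.
A valid finishing order for the others: golf, bravo. Check, step by step:
  pool = (1, 0)
  run golf (needs (0, 0), free (1, 0)); after release of (1, 1) the pool is (2, 1)
  run bravo (needs (1, 1), free (2, 1)); after release of (0, 2) the pool is (2, 3)
The blocked processes can never fit:
  alpha cannot run: need (3, 0) vs free (2, 3) (insufficient type-A units)
  foxtrot cannot run: need (3, 1) vs free (2, 3) (insufficient type-A units)


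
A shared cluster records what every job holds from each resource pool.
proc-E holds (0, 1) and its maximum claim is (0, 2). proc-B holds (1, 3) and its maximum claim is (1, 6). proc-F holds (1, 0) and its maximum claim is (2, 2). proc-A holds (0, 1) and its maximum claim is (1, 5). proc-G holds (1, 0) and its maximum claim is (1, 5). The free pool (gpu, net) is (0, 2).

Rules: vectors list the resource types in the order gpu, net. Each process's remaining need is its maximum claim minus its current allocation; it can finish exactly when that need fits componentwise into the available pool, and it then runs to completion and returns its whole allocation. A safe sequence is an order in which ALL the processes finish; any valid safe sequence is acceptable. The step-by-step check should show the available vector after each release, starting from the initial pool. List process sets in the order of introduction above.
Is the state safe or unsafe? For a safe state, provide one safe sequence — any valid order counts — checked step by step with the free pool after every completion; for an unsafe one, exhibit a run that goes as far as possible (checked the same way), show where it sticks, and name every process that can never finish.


The state is SAFE; one workable sequence: proc-E, proc-B, proc-G, proc-A, proc-F.
Key observation: proc-B is the earliest step where a requested resource binds exactly: need (0, 3), pool (0, 3) at its turn.
Walking it through:
  pool = (0, 2)
  run proc-E (needs (0, 1), free (0, 2)); after release of (0, 1) the pool is (0, 3)
  run proc-B (needs (0, 3), free (0, 3)); after release of (1, 3) the pool is (1, 6)
  run proc-G (needs (0, 5), free (1, 6)); after release of (1, 0) the pool is (2, 6)
  run proc-A (needs (1, 4), free (2, 6)); after release of (0, 1) the pool is (2, 7)
  run proc-F (needs (1, 2), free (2, 7)); after release of (1, 0) the pool is (3, 7)


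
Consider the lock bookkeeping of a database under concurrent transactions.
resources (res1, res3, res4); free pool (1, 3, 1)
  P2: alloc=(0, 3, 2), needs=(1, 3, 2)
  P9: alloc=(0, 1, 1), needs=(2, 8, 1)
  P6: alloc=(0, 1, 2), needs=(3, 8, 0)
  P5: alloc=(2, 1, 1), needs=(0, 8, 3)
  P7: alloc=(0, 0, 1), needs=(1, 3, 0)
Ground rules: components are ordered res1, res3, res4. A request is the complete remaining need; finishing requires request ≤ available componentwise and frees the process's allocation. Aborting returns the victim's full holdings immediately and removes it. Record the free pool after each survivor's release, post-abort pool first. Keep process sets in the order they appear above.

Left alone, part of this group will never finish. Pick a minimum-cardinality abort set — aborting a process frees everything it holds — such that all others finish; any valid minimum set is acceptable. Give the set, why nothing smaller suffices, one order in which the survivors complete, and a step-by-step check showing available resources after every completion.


The answer: abort P9 and P6.
Key observation: P5 had no path to completion before; after the abort of P9 and P6 ((0, 2, 3) returned), step 3 is where it fits.
Minimality, checking each single-abort alternative: P2 alone leaves P9 blocked (short on res1 and res3); P9 alone leaves P6 blocked (short on res1 and res3); P6 alone leaves P9 blocked (short on res1 and res3); P5 alone leaves P9 blocked (short on res3); P7 alone leaves P9 blocked (short on res1 and res3).
Survivors finish in the order: P2, P7, P5. Check, step by step (pool after the aborts first):
  pool = (1, 5, 4)
  run P2 (needs (1, 3, 2), free (1, 5, 4)); after release of (0, 3, 2) the pool is (1, 8, 6)
  run P7 (needs (1, 3, 0), free (1, 8, 6)); after release of (0, 0, 1) the pool is (1, 8, 7)
  run P5 (needs (0, 8, 3), free (1, 8, 7)); after release of (2, 1, 1) the pool is (3, 9, 8)


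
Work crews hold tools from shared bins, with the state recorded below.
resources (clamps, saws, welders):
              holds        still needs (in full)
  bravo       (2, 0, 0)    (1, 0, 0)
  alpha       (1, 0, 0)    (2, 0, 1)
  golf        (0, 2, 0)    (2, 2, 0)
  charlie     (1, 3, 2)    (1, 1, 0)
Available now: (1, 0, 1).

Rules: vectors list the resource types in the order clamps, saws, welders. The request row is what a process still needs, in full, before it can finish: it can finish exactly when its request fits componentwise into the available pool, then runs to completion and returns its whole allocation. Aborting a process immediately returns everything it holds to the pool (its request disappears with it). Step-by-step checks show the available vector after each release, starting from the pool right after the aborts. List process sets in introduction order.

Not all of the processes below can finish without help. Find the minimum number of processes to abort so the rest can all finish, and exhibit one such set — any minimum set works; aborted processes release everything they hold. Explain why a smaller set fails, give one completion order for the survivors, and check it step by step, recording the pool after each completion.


The answer: abort charlie.
Key observation: no ordering could ever have run golf before the abort of charlie; with (1, 3, 2) back in the pool it fits at step 3.
Minimality: the empty abort set fails — the state is deadlocked as it stands.
The survivors complete as alpha, bravo, golf. Step-by-step check (starting from the post-abort pool):
  pool = (2, 3, 3)
  alpha needs (2, 0, 1) <= (2, 3, 3) -> finishes; pool += (1, 0, 0) = (3, 3, 3)
  bravo needs (1, 0, 0) <= (3, 3, 3) -> finishes; pool += (2, 0, 0) = (5, 3, 3)
  golf needs (2, 2, 0) <= (5, 3, 3) -> finishes; pool += (0, 2, 0) = (5, 5, 3)


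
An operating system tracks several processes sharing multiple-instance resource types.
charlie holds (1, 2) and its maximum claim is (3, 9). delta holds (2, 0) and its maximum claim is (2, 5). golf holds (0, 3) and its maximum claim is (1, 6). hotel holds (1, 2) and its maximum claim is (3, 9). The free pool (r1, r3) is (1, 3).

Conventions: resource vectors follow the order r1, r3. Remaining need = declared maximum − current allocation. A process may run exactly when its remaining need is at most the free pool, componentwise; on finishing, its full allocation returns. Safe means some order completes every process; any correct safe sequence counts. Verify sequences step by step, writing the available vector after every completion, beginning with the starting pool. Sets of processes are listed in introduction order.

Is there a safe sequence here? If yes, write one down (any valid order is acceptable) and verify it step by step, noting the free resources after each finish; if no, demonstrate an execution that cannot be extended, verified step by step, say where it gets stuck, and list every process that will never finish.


UNSAFE.
Key observation: the wall is r3: completing golf, delta brings the pool only to (3, 6), and all the rest need more.
A maximal execution: golf, delta — then nothing else fits. Step-by-step check:
  pool = (1, 3)
  golf: need (1, 3) fits (1, 3); releases (0, 3), pool now (1, 6)
  delta: need (0, 5) fits (1, 6); releases (2, 0), pool now (3, 6)
  charlie still needs (2, 7) but only (3, 6) is free — short on r3
  hotel still needs (2, 7) but only (3, 6) is free — short on r3
Permanently blocked: charlie and hotel.


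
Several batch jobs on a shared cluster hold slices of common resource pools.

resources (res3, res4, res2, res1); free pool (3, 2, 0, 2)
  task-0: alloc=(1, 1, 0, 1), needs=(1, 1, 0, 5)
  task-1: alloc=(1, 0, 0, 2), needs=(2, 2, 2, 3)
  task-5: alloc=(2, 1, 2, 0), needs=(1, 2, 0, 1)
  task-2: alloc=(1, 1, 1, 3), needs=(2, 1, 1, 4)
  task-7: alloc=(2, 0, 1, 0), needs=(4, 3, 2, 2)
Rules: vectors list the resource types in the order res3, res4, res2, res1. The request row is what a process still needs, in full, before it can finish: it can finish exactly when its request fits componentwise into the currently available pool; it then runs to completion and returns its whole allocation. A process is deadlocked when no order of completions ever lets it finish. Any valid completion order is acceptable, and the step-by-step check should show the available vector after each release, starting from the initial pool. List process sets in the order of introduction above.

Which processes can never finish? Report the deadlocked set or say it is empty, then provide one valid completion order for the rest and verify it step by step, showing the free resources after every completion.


Deadlocked: task-0, task-1 and task-2.
Key observation: after task-5, task-7 complete, (7, 3, 3, 2) is the best the pool ever gets, yet each leftover process wants more res1.
The rest can finish in the order task-5, task-7. Step-by-step check:
  pool = (3, 2, 0, 2)
  task-5: need (1, 2, 0, 1) fits (3, 2, 0, 2); releases (2, 1, 2, 0), pool now (5, 3, 2, 2)
  task-7: need (4, 3, 2, 2) fits (5, 3, 2, 2); releases (2, 0, 1, 0), pool now (7, 3, 3, 2)
The stuck group stays short no matter what:
  blocked: task-0 wants (1, 1, 0, 5), pool (7, 3, 3, 2) — not enough res1
  blocked: task-1 wants (2, 2, 2, 3), pool (7, 3, 3, 2) — not enough res1
  blocked: task-2 wants (2, 1, 1, 4), pool (7, 3, 3, 2) — not enough res1


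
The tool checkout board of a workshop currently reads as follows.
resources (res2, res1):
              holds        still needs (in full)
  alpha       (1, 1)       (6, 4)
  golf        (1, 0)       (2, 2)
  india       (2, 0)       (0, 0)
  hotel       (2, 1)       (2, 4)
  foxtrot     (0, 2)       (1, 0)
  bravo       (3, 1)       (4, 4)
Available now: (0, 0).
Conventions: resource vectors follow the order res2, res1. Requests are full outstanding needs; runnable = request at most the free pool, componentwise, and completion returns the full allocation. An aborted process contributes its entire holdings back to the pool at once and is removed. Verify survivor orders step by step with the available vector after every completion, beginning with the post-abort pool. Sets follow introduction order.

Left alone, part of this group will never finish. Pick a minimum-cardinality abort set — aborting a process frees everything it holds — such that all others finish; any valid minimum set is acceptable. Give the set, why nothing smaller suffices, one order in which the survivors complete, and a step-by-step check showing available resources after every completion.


Minimum abort set: alpha and hotel.
Key observation: bravo had no path to completion before; after the abort of alpha and hotel ((3, 2) returned), step 3 is where it fits.
No one abort is enough; case by case: alpha alone leaves hotel blocked (short on res1); golf alone leaves alpha blocked (short on res2 and res1); india alone leaves alpha blocked (short on res2 and res1); hotel alone leaves alpha blocked (short on res2 and res1); foxtrot alone leaves alpha blocked (short on res2 and res1); bravo alone leaves alpha blocked (short on res1).
Survivors finish in the order: india, foxtrot, bravo, golf. Check, step by step (pool after the aborts first):
  pool = (3, 2)
  india needs (0, 0) <= (3, 2) -> finishes; pool += (2, 0) = (5, 2)
  foxtrot needs (1, 0) <= (5, 2) -> finishes; pool += (0, 2) = (5, 4)
  bravo needs (4, 4) <= (5, 4) -> finishes; pool += (3, 1) = (8, 5)
  golf needs (2, 2) <= (8, 5) -> finishes; pool += (1, 0) = (9, 5)


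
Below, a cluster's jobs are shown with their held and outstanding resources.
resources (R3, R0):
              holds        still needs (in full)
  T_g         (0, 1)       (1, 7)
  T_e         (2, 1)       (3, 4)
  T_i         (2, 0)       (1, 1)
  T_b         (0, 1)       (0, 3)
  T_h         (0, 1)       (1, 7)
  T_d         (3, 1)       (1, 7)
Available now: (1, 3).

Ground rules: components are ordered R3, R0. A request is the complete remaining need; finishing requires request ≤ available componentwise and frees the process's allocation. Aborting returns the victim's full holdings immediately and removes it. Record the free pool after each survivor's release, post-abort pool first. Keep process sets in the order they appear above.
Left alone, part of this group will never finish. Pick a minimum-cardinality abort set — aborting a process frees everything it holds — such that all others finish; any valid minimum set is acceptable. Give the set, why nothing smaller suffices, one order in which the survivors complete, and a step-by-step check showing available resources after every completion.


The answer: abort T_g and T_d.
Key observation: aborting T_g and T_d returns (3, 2), and T_h — hopeless before — runs at step 4 with the returned capacity in the pool.
Why nothing smaller works — every single abort fails: T_g alone leaves T_h blocked (short on R0); T_e alone leaves T_g blocked (short on R0); T_i alone leaves T_g blocked (short on R0); T_b alone leaves T_g blocked (short on R0); T_h alone leaves T_g blocked (short on R0); T_d alone leaves T_g blocked (short on R0).
The survivors complete as T_i, T_b, T_e, T_h. Verifying each step (starting from the post-abort pool):
  pool = (4, 5)
  run T_i (needs (1, 1), free (4, 5)); after release of (2, 0) the pool is (6, 5)
  run T_b (needs (0, 3), free (6, 5)); after release of (0, 1) the pool is (6, 6)
  run T_e (needs (3, 4), free (6, 6)); after release of (2, 1) the pool is (8, 7)
  run T_h (needs (1, 7), free (8, 7)); after release of (0, 1) the pool is (8, 8)


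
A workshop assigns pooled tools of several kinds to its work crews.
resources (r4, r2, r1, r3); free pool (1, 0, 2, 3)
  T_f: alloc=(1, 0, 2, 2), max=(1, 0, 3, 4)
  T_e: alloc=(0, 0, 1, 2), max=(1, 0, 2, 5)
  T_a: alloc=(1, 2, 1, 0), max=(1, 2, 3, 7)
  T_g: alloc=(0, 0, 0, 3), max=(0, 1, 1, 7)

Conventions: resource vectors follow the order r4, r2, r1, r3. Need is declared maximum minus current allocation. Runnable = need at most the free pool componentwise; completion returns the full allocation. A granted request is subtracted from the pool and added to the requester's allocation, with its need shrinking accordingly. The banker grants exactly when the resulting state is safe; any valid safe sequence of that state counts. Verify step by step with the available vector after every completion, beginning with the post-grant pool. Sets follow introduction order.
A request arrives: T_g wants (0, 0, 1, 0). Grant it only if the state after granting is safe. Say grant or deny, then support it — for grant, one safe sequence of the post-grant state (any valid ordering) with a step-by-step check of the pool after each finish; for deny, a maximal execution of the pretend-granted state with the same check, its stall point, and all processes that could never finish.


GRANT — the state after the grant stays safe, e.g. via T_e, T_f, T_a, T_g.
Key observation: granting shrinks the pool to (1, 0, 1, 3), yet T_e still fits and the chain goes through.
Check on the post-grant state, step by step:
  pool = (1, 0, 1, 3)
  run T_e (needs (1, 0, 1, 3), free (1, 0, 1, 3)); after release of (0, 0, 1, 2) the pool is (1, 0, 2, 5)
  run T_f (needs (0, 0, 1, 2), free (1, 0, 2, 5)); after release of (1, 0, 2, 2) the pool is (2, 0, 4, 7)
  run T_a (needs (0, 0, 2, 7), free (2, 0, 4, 7)); after release of (1, 2, 1, 0) the pool is (3, 2, 5, 7)
  run T_g (needs (0, 1, 0, 4), free (3, 2, 5, 7)); after release of (0, 0, 1, 3) the pool is (3, 2, 6, 10)


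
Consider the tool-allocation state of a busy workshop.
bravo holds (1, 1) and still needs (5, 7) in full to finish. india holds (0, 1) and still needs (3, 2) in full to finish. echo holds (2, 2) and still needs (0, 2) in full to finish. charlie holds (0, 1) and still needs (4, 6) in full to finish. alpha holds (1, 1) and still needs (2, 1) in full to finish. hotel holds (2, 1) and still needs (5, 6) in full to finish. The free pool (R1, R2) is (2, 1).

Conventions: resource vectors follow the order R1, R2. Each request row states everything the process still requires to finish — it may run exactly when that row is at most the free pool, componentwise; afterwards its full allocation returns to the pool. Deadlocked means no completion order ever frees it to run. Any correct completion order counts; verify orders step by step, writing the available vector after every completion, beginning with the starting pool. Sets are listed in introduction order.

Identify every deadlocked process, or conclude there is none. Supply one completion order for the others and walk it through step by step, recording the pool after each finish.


The deadlocked set is bravo, charlie and hotel.
Key observation: once alpha, echo, india finish, the pool peaks at (5, 5) — and every remaining process still needs more R2 than that.
The rest can finish in the order alpha, echo, india. Step-by-step check:
  pool = (2, 1)
  run alpha (needs (2, 1), free (2, 1)); after release of (1, 1) the pool is (3, 2)
  run echo (needs (0, 2), free (3, 2)); after release of (2, 2) the pool is (5, 4)
  run india (needs (3, 2), free (5, 4)); after release of (0, 1) the pool is (5, 5)
The stuck group stays short no matter what:
  bravo cannot run: need (5, 7) vs free (5, 5) (insufficient R2)
  charlie cannot run: need (4, 6) vs free (5, 5) (insufficient R2)
  hotel cannot run: need (5, 6) vs free (5, 5) (insufficient R2)


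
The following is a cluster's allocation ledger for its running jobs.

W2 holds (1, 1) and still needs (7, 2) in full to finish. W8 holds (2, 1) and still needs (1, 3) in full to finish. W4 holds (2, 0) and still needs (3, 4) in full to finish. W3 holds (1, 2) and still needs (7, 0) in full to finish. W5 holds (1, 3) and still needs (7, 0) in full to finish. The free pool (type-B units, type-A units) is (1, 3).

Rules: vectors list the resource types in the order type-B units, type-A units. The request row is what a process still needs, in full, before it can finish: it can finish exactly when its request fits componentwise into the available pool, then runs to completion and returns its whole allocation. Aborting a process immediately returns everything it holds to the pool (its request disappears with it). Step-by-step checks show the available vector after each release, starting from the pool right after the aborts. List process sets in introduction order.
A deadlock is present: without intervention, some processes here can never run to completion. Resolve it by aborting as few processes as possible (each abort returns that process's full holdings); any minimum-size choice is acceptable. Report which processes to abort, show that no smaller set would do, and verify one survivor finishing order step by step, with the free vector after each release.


Minimum abort set: W2 and W3.
Key observation: the deadlocked W5 becomes finishable only because W2 and W3 released (2, 3); it completes at step 3 below.
Minimality, checking each single-abort alternative: W2 alone leaves W3 blocked (short on type-B units); W8 alone leaves W2 blocked (short on type-B units); W4 alone leaves W2 blocked (short on type-B units); W3 alone leaves W2 blocked (short on type-B units); W5 alone leaves W2 blocked (short on type-B units).
One survivor order: W8, W4, W5. Step-by-step check (post-abort pool first):
  pool = (3, 6)
  W8 needs (1, 3) <= (3, 6) -> finishes; pool += (2, 1) = (5, 7)
  W4 needs (3, 4) <= (5, 7) -> finishes; pool += (2, 0) = (7, 7)
  W5 needs (7, 0) <= (7, 7) -> finishes; pool += (1, 3) = (8, 10)


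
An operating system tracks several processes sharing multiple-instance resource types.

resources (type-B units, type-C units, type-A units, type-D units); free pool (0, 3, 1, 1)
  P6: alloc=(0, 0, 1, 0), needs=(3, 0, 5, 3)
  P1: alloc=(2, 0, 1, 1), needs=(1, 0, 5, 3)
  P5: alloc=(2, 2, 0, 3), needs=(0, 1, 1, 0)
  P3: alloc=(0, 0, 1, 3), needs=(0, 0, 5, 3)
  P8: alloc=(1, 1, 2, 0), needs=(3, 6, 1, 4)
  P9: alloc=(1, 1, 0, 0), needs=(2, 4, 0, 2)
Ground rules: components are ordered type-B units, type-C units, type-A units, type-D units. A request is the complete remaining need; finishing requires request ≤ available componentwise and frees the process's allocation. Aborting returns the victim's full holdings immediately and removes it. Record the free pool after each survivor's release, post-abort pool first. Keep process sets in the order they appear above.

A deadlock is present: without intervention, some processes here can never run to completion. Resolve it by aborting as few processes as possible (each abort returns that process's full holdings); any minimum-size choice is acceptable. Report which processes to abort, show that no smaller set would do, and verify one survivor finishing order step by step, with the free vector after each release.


Minimum abort set: P1 and P3.
Key observation: the deadlocked P6 becomes finishable only because P1 and P3 released (2, 0, 2, 4); it completes at step 4 below.
Minimality, checking each single-abort alternative: P6 alone leaves P1 blocked (short on type-A units); P1 alone leaves P6 blocked (short on type-A units); P5 alone leaves P6 blocked (short on type-A units); P3 alone leaves P6 blocked (short on type-A units); P8 alone leaves P6 blocked (short on type-A units); P9 alone leaves P6 blocked (short on type-A units).
Survivors finish in the order: P5, P9, P8, P6. Verifying each step (pool after the aborts first):
  pool = (2, 3, 3, 5)
  P5 needs (0, 1, 1, 0) <= (2, 3, 3, 5) -> finishes; pool += (2, 2, 0, 3) = (4, 5, 3, 8)
  P9 needs (2, 4, 0, 2) <= (4, 5, 3, 8) -> finishes; pool += (1, 1, 0, 0) = (5, 6, 3, 8)
  P8 needs (3, 6, 1, 4) <= (5, 6, 3, 8) -> finishes; pool += (1, 1, 2, 0) = (6, 7, 5, 8)
  P6 needs (3, 0, 5, 3) <= (6, 7, 5, 8) -> finishes; pool += (0, 0, 1, 0) = (6, 7, 6, 8)


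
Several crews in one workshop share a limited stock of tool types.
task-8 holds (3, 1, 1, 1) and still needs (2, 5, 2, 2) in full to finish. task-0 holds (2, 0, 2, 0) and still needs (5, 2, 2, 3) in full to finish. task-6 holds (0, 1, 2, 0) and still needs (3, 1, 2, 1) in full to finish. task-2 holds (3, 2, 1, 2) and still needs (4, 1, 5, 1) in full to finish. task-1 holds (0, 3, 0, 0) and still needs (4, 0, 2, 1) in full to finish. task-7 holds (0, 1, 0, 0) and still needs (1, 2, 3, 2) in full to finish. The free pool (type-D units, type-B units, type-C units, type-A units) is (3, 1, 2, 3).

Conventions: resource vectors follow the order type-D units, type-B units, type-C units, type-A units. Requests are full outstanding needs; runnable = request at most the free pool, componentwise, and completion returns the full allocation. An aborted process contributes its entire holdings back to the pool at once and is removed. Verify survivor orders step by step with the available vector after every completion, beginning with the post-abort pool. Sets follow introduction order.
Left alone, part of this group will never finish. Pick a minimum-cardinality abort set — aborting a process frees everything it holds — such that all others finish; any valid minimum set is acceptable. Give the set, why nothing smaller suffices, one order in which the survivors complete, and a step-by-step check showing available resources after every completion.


The answer: abort task-1.
Key observation: task-8 had no path to completion before; after the abort of task-1 ((0, 3, 0, 0) returned), step 2 is where it fits.
Minimality: the empty abort set fails — the state is deadlocked as it stands.
One survivor order: task-6, task-8, task-0, task-2, task-7. Walking it through (post-abort pool first):
  pool = (3, 4, 2, 3)
  run task-6 (needs (3, 1, 2, 1), free (3, 4, 2, 3)); after release of (0, 1, 2, 0) the pool is (3, 5, 4, 3)
  run task-8 (needs (2, 5, 2, 2), free (3, 5, 4, 3)); after release of (3, 1, 1, 1) the pool is (6, 6, 5, 4)
  run task-0 (needs (5, 2, 2, 3), free (6, 6, 5, 4)); after release of (2, 0, 2, 0) the pool is (8, 6, 7, 4)
  run task-2 (needs (4, 1, 5, 1), free (8, 6, 7, 4)); after release of (3, 2, 1, 2) the pool is (11, 8, 8, 6)
  run task-7 (needs (1, 2, 3, 2), free (11, 8, 8, 6)); after release of (0, 1, 0, 0) the pool is (11, 9, 8, 6)


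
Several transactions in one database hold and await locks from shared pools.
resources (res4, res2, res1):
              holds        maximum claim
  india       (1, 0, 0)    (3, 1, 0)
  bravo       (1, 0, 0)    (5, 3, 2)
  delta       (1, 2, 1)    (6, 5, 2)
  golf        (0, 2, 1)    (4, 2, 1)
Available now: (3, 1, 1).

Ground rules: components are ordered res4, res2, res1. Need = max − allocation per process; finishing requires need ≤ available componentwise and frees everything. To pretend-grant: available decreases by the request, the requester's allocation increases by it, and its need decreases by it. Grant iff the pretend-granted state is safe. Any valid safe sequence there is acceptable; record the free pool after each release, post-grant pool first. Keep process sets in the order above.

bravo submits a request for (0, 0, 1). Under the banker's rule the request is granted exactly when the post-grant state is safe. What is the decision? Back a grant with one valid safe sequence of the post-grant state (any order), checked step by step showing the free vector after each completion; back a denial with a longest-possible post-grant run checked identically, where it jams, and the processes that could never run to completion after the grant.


GRANT. The post-grant state is safe; one safe sequence: india, golf, bravo, delta.
Key observation: the transfer keeps a workable pool ((3, 1, 0)); india starts the safe sequence.
Step-by-step check of the post-grant state:
  pool = (3, 1, 0)
  india needs (2, 1, 0) <= (3, 1, 0) -> finishes; pool += (1, 0, 0) = (4, 1, 0)
  golf needs (4, 0, 0) <= (4, 1, 0) -> finishes; pool += (0, 2, 1) = (4, 3, 1)
  bravo needs (4, 3, 1) <= (4, 3, 1) -> finishes; pool += (1, 0, 1) = (5, 3, 2)
  delta needs (5, 3, 1) <= (5, 3, 2) -> finishes; pool += (1, 2, 1) = (6, 5, 3)
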